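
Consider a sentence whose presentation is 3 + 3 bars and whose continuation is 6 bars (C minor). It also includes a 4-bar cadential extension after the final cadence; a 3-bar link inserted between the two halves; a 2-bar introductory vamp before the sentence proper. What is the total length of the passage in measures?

Basic sentence: 3 + 3 + 6 = 12 bars.
12 (basic form) + 4 (cadential extension) + 3 (link) + 2 (introduction) = 21.

21 measures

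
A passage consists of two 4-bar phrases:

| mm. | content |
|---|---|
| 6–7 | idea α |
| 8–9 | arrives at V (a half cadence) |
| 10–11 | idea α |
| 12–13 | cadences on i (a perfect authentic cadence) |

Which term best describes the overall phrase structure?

parallel period

Phrase 1 ends with a half cadence (weaker) and phrase 2 with a perfect authentic cadence (stronger): antecedent + consequent = a period.
The two phrases open with the same material (α / α), so the period is parallel.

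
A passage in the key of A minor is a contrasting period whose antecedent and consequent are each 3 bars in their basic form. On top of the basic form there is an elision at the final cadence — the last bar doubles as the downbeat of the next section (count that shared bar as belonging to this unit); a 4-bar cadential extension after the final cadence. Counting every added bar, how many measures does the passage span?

Basic contrasting period: 3 + 3 = 6 bars.
6 (basic form) + 4 (cadential extension) = 10.
The elision shares a bar with the next section but does not change this unit's count.

10 measures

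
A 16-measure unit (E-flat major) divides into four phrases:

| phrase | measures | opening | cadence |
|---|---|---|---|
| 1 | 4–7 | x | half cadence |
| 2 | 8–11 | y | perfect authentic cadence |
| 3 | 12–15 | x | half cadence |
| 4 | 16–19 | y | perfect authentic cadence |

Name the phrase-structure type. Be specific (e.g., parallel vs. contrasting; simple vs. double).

The cadence pattern HC–PAC–HC–PAC is weak–strong twice, and phrases 3–4 restate phrases 1–2: a period heard twice, not a double period (which would end weakly at phrase 2).

repeated period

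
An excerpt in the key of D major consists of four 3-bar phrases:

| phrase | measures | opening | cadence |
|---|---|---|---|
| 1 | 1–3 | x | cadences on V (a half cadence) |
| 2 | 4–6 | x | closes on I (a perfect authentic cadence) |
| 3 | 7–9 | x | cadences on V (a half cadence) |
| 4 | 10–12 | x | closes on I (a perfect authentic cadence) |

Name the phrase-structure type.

The cadence pattern HC–PAC–HC–PAC is weak–strong twice, and phrases 3–4 restate phrases 1–2: a period heard twice, not a double period (which would end weakly at phrase 2).

repeated period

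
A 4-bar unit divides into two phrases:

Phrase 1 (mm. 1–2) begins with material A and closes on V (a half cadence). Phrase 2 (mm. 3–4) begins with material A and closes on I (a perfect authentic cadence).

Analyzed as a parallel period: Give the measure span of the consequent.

measures 3–4

The antecedent is the phrase ending with the weaker cadence (half cadence, phrase 1) and the consequent the one ending more conclusively (perfect authentic cadence, phrase 2); the consequent is mm. 3–4.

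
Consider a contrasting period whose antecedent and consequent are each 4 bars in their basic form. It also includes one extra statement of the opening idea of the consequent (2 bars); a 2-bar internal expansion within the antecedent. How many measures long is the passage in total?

Basic contrasting period: 4 + 4 = 8 bars.
8 (basic form) + 2 (extra statement) + 2 (internal expansion) = 12.

12 measures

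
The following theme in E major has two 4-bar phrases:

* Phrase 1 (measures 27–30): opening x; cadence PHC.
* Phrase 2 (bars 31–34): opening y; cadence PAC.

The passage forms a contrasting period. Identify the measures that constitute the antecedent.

The antecedent is the phrase ending with the weaker cadence (Phrygian half cadence, phrase 1) and the consequent the one ending more conclusively (perfect authentic cadence, phrase 2); the antecedent is mm. 27–30.

measures 27–30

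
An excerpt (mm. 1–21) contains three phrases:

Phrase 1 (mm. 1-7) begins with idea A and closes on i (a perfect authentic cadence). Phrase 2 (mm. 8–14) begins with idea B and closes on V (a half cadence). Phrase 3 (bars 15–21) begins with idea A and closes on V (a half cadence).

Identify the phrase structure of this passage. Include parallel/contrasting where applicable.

phrase group

The final phrase closes with a half cadence, which is not stronger than the preceding half cadence; the 3 phrases lack an overall antecedent–consequent design and so form a phrase group.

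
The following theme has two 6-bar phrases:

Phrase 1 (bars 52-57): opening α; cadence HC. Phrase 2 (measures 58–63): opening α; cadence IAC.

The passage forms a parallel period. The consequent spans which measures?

The antecedent is the phrase ending with the weaker cadence (half cadence, phrase 1) and the consequent the one ending more conclusively (imperfect authentic cadence, phrase 2); the consequent is mm. 58–63.

measures 58–63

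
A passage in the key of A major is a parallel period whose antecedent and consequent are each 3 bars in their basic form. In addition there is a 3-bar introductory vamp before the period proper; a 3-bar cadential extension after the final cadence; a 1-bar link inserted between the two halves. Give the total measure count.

Basic parallel period: 3 + 3 = 6 bars.
6 (basic form) + 3 (introduction) + 3 (cadential extension) + 1 (link) = 13.

13 measures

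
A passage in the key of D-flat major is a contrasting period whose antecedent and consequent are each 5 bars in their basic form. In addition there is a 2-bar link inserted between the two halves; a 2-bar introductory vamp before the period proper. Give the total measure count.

Basic contrasting period: 5 + 5 = 10 bars.
10 (basic form) + 2 (link) + 2 (introduction) = 14.

14 measures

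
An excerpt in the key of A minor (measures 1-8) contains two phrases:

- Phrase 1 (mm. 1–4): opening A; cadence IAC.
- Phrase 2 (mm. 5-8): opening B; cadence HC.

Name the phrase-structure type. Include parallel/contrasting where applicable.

The second phrase closes with a half cadence, which is not stronger than the first phrase's imperfect authentic cadence; without a weak→strong cadential pair there is no antecedent–consequent relationship, so this is a phrase group rather than a period.

phrase group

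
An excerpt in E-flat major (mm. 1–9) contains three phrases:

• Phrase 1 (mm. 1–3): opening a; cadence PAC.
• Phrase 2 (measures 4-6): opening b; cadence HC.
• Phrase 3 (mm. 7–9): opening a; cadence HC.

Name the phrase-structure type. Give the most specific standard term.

phrase group

The final phrase closes with a half cadence, which is not stronger than the preceding half cadence; the 3 phrases lack an overall antecedent–consequent design and so form a phrase group.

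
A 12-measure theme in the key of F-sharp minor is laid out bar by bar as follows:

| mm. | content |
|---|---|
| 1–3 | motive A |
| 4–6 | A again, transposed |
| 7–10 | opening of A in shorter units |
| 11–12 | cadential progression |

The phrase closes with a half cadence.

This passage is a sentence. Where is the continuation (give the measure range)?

After the presentation (bars 1-6), the continuation covers the fragmentation through the cadence: measures 7–12.

measures 7–12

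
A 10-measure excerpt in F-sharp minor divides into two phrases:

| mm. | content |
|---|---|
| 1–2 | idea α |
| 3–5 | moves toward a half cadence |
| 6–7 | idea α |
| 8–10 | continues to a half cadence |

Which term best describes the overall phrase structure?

Both phrases have the same opening (α) and the same cadence (half cadence): the second is a restatement, not a consequent, so this is a repeated phrase rather than a period.

repeated phrase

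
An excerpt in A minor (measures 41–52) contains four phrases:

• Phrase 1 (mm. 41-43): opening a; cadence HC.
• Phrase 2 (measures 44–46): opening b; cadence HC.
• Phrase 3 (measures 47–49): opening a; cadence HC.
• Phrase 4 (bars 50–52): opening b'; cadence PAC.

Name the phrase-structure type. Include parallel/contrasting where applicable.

parallel double period

Four phrases in two halves: the first half (mm. 41–46) ends with a half cadence, the second (measures 47–52) with a perfect authentic cadence — a large antecedent–consequent pair, i.e. a double period.
Phrase 3 begins with the same material as phrase 1, making it parallel.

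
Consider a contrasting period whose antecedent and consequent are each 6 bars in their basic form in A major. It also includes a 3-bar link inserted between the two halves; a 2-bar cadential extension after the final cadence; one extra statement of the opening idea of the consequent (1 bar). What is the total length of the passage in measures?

18 measures

Basic contrasting period: 6 + 6 = 12 bars.
12 (basic form) + 3 (link) + 2 (cadential extension) + 1 (extra statement) = 18.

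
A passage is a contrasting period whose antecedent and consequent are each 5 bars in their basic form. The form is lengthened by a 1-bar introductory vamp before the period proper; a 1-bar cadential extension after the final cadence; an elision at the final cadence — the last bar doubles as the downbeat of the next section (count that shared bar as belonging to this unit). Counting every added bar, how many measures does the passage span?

12 measures

Basic contrasting period: 5 + 5 = 10 bars.
10 (basic form) + 1 (introduction) + 1 (cadential extension) = 12.
The elision shares a bar with the next section but does not change this unit's count.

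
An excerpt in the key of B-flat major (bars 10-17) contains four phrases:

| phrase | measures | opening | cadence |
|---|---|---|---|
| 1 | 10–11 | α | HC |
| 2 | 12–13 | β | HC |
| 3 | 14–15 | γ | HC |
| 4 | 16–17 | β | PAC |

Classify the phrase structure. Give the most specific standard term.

contrasting double period

Four phrases in two halves: the first half (mm. 10-13) ends with a half cadence, the second (mm. 14-17) with a perfect authentic cadence — a large antecedent–consequent pair, i.e. a double period.
Phrase 3 begins with different material from phrase 1, making it contrasting.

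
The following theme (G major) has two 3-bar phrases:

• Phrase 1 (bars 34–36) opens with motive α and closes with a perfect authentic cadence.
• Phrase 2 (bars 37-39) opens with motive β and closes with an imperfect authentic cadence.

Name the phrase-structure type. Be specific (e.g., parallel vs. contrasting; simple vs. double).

phrase group

The second phrase closes with an imperfect authentic cadence, which is not stronger than the first phrase's perfect authentic cadence; without a weak→strong cadential pair there is no antecedent–consequent relationship, so this is a phrase group rather than a period.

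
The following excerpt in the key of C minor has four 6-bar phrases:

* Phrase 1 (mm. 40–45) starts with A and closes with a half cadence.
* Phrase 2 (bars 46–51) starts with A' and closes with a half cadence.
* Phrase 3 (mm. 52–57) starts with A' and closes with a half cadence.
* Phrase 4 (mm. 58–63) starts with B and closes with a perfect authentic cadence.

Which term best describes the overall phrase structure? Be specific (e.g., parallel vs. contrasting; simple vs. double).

parallel double period

Four phrases in two halves: the first half (mm. 40–51) ends with a half cadence, the second (mm. 52-63) with a perfect authentic cadence — a large antecedent–consequent pair, i.e. a double period.
Phrase 3 begins with the same material as phrase 1, making it parallel.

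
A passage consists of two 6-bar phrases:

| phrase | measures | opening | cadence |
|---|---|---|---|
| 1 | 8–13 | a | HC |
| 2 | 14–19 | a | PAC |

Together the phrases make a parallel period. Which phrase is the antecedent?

phrase 1

The phrase ending with the weaker cadence (half cadence) is the antecedent; the one ending more conclusively (perfect authentic cadence) is the consequent. The antecedent is phrase 1.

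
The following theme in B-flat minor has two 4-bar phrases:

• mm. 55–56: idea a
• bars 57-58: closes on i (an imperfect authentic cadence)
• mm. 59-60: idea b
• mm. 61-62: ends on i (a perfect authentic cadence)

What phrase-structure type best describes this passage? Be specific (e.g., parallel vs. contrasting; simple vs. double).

contrasting period

Phrase 1 ends with an imperfect authentic cadence (weaker) and phrase 2 with a perfect authentic cadence (stronger): antecedent + consequent = a period.
The two phrases open with different material (a / b), so the period is contrasting.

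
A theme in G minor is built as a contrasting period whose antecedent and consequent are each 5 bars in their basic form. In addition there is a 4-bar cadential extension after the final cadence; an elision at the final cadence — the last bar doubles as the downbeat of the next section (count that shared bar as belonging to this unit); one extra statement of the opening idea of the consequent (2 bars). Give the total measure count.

Basic contrasting period: 5 + 5 = 10 bars.
10 (basic form) + 4 (cadential extension) + 2 (extra statement) = 16.
The elision shares a bar with the next section but does not change this unit's count.

16 measures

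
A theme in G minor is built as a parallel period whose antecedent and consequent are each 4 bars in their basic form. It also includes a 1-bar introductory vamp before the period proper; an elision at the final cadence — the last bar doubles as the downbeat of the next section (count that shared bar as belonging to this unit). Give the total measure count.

Basic parallel period: 4 + 4 = 8 bars.
8 (basic form) + 1 (introduction) = 9.
The elision shares a bar with the next section but does not change this unit's count.

9 measures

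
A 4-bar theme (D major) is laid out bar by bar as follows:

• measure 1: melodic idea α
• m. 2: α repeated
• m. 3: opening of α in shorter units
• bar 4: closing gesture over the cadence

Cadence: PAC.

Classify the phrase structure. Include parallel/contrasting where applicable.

Basic idea (bar 1) + its repetition (bar 2) form the presentation; fragmentation and cadence (bars 3-4) form the continuation — the 4-bar whole is a sentence.

sentence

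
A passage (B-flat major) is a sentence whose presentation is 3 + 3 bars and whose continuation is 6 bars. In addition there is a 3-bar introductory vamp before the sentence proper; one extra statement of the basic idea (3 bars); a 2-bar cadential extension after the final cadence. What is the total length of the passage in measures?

Basic sentence: 3 + 3 + 6 = 12 bars.
12 (basic form) + 3 (introduction) + 3 (extra statement) + 2 (cadential extension) = 20.

20 measures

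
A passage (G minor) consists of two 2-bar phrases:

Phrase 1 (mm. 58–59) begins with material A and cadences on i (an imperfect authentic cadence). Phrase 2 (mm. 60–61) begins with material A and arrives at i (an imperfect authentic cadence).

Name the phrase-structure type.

repeated phrase

Both phrases have the same opening (A) and the same cadence (imperfect authentic cadence): the second is a restatement, not a consequent, so this is a repeated phrase rather than a period.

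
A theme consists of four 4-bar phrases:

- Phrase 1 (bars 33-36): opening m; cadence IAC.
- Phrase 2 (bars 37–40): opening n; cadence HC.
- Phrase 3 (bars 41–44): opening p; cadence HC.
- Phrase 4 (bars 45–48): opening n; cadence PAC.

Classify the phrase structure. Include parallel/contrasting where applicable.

contrasting double period

Four phrases in two halves: the first half (measures 33–40) ends with a half cadence, the second (measures 41–48) with a perfect authentic cadence — a large antecedent–consequent pair, i.e. a double period.
Phrase 3 begins with different material from phrase 1, making it contrasting.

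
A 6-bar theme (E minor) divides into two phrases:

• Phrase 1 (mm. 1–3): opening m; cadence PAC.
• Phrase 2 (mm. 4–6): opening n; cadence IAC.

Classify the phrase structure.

phrase group

The second phrase closes with an imperfect authentic cadence, which is not stronger than the first phrase's perfect authentic cadence; without a weak→strong cadential pair there is no antecedent–consequent relationship, so this is a phrase group rather than a period.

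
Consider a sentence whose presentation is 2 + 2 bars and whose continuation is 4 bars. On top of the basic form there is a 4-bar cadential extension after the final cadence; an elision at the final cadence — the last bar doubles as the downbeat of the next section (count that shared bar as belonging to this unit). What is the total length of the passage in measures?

12 measures

Basic sentence: 2 + 2 + 4 = 8 bars.
8 (basic form) + 4 (cadential extension) = 12.
The elision shares a bar with the next section but does not change this unit's count.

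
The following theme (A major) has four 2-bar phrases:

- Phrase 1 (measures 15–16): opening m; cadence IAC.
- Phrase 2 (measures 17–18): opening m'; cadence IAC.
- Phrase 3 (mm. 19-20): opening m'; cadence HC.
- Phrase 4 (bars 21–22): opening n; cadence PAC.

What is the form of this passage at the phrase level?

Four phrases in two halves: the first half (mm. 15–18) ends with an imperfect authentic cadence, the second (mm. 19-22) with a perfect authentic cadence — a large antecedent–consequent pair, i.e. a double period.
Phrase 3 begins with the same material as phrase 1, making it parallel.

parallel double period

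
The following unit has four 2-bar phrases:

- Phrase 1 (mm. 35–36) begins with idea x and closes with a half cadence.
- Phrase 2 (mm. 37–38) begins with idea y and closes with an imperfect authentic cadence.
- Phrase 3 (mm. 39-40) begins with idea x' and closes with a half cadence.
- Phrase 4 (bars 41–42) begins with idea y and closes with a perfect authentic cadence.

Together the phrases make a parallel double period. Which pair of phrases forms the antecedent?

In a double period the first pair of phrases (ending imperfect authentic cadence) is the large antecedent and the second pair (ending perfect authentic cadence) is the large consequent; the antecedent is phrases 1 and 2.

phrases 1 and 2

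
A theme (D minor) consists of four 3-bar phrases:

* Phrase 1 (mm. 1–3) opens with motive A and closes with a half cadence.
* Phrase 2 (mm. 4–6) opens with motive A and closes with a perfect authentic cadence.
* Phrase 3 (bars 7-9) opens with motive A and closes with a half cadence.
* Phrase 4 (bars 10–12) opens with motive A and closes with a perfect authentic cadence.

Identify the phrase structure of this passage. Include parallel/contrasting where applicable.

repeated period

The cadence pattern HC–PAC–HC–PAC is weak–strong twice, and phrases 3–4 restate phrases 1–2: a period heard twice, not a double period (which would end weakly at phrase 2).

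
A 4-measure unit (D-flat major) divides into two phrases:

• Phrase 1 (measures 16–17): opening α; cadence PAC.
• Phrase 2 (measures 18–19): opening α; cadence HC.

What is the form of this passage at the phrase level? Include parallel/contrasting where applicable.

phrase group

The second phrase closes with a half cadence, which is not stronger than the first phrase's perfect authentic cadence; without a weak→strong cadential pair there is no antecedent–consequent relationship, so this is a phrase group rather than a period.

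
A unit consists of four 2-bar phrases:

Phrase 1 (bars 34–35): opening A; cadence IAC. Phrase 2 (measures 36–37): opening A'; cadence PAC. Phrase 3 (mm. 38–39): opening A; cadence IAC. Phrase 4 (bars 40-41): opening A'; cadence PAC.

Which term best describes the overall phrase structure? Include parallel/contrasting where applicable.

repeated period

The cadence pattern IAC–PAC–IAC–PAC is weak–strong twice, and phrases 3–4 restate phrases 1–2: a period heard twice, not a double period (which would end weakly at phrase 2).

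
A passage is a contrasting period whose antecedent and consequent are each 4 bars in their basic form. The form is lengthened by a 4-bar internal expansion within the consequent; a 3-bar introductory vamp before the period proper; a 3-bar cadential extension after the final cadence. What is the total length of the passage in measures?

18 measures

Basic contrasting period: 4 + 4 = 8 bars.
8 (basic form) + 4 (internal expansion) + 3 (introduction) + 3 (cadential extension) = 18.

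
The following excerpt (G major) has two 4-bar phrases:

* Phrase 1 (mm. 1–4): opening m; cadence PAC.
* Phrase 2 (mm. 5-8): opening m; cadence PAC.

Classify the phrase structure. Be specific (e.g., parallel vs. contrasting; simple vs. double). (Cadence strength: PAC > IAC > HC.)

repeated phrase

Both phrases have the same opening (m) and the same cadence (perfect authentic cadence): the second is a restatement, not a consequent, so this is a repeated phrase rather than a period.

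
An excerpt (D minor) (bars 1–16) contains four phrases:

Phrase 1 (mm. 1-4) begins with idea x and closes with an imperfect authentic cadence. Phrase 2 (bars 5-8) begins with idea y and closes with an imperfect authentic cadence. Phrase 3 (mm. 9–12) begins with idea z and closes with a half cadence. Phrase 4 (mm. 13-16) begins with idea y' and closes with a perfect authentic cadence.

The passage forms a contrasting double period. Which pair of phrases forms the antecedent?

In a double period the first pair of phrases (ending imperfect authentic cadence) is the large antecedent and the second pair (ending perfect authentic cadence) is the large consequent; the antecedent is phrases 1 and 2.

phrases 1 and 2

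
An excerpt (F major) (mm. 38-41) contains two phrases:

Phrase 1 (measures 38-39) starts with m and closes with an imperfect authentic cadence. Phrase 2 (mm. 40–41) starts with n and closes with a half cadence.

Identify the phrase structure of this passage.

phrase group

The second phrase closes with a half cadence, which is not stronger than the first phrase's imperfect authentic cadence; without a weak→strong cadential pair there is no antecedent–consequent relationship, so this is a phrase group rather than a period.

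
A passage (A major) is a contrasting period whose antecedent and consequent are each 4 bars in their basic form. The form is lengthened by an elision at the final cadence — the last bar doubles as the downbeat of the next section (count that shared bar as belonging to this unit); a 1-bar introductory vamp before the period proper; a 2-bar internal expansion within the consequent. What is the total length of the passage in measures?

Basic contrasting period: 4 + 4 = 8 bars.
8 (basic form) + 1 (introduction) + 2 (internal expansion) = 11.
The elision shares a bar with the next section but does not change this unit's count.

11 measures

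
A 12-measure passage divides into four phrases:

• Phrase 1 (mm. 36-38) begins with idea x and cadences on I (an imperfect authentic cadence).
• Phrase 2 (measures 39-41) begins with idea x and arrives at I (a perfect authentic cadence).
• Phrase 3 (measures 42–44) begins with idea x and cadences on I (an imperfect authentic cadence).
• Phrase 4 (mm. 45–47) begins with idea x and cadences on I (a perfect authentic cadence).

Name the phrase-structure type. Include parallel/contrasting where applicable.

repeated period

The cadence pattern IAC–PAC–IAC–PAC is weak–strong twice, and phrases 3–4 restate phrases 1–2: a period heard twice, not a double period (which would end weakly at phrase 2).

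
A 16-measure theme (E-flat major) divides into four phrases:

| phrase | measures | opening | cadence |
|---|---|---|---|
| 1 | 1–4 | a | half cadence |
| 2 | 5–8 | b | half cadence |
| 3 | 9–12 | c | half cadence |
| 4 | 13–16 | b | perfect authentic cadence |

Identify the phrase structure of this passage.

contrasting double period

Four phrases in two halves: the first half (bars 1–8) ends with a half cadence, the second (measures 9–16) with a perfect authentic cadence — a large antecedent–consequent pair, i.e. a double period.
Phrase 3 begins with different material from phrase 1, making it contrasting.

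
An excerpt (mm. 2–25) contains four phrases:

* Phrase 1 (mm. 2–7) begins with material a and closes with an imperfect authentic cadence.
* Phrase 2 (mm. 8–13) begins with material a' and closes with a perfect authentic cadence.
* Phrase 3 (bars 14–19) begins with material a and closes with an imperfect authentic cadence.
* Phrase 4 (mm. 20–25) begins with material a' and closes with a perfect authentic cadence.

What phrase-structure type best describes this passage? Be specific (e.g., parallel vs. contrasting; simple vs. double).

The cadence pattern IAC–PAC–IAC–PAC is weak–strong twice, and phrases 3–4 restate phrases 1–2: a period heard twice, not a double period (which would end weakly at phrase 2).

repeated period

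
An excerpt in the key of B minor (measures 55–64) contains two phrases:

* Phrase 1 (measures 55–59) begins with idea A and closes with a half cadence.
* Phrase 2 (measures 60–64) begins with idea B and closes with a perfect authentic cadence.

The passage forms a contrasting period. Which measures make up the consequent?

measures 60–64

The antecedent is the phrase ending with the weaker cadence (half cadence, phrase 1) and the consequent the one ending more conclusively (perfect authentic cadence, phrase 2); the consequent is bars 60-64.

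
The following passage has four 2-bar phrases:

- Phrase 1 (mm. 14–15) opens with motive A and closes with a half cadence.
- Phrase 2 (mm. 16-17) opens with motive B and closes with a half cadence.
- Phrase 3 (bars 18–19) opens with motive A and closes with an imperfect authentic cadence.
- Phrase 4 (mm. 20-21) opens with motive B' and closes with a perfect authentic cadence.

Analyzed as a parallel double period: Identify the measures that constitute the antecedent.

measures 14–17

In a double period the four phrases pair into a large antecedent (phrases 1–2, ending half cadence) and a large consequent (phrases 3–4, ending perfect authentic cadence). The antecedent spans measures 14-17.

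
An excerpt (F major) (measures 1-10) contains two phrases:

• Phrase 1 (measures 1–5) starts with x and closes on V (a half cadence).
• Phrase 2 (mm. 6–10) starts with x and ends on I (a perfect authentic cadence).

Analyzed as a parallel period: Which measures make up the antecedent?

The antecedent is the phrase ending with the weaker cadence (half cadence, phrase 1) and the consequent the one ending more conclusively (perfect authentic cadence, phrase 2); the antecedent is mm. 1–5.

measures 1–5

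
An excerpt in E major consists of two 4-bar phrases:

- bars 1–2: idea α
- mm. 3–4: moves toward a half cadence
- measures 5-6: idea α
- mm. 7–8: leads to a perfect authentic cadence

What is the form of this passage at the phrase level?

Phrase 1 ends with a half cadence (weaker) and phrase 2 with a perfect authentic cadence (stronger): antecedent + consequent = a period.
The two phrases open with the same material (α / α), so the period is parallel.

parallel period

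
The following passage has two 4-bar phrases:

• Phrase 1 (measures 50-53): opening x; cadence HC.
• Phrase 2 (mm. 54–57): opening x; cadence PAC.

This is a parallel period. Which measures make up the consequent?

measures 54–57

The phrase ending with the weaker cadence (half cadence) is the antecedent; the one ending more conclusively (perfect authentic cadence) is the consequent. The consequent is measures 54–57.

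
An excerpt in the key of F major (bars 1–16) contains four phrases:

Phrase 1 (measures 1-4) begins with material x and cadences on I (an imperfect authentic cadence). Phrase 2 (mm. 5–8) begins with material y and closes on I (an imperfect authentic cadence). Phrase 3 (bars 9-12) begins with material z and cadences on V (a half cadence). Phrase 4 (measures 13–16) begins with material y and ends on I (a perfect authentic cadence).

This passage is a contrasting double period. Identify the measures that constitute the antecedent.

In a double period the four phrases pair into a large antecedent (phrases 1–2, ending imperfect authentic cadence) and a large consequent (phrases 3–4, ending perfect authentic cadence). The antecedent spans mm. 1–8.

measures 1–8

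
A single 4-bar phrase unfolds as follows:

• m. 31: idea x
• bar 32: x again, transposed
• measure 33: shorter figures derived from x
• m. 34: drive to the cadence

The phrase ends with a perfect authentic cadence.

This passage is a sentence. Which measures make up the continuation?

After the presentation (mm. 31–32), the continuation covers the fragmentation through the cadence: mm. 33–34.

measures 33–34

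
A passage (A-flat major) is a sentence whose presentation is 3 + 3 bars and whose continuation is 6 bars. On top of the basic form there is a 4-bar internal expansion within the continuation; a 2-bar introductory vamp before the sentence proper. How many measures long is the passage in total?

Basic sentence: 3 + 3 + 6 = 12 bars.
12 (basic form) + 4 (internal expansion) + 2 (introduction) = 18.

18 measures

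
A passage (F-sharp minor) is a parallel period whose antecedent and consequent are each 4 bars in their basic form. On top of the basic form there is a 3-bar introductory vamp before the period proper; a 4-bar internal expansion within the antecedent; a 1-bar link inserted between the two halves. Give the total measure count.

Basic parallel period: 4 + 4 = 8 bars.
8 (basic form) + 3 (introduction) + 4 (internal expansion) + 1 (link) = 16.

16 measures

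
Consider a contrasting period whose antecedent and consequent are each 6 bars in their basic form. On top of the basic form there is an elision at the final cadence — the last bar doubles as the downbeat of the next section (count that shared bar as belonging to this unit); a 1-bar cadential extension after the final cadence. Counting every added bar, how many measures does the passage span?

Basic contrasting period: 6 + 6 = 12 bars.
12 (basic form) + 1 (cadential extension) = 13.
The elision shares a bar with the next section but does not change this unit's count.

13 measures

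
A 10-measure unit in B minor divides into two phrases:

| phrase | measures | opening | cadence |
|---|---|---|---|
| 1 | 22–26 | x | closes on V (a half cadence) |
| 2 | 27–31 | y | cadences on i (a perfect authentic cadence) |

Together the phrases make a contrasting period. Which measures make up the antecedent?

measures 22–26

The phrase ending with the weaker cadence (half cadence) is the antecedent; the one ending more conclusively (perfect authentic cadence) is the consequent. The antecedent is measures 22–26.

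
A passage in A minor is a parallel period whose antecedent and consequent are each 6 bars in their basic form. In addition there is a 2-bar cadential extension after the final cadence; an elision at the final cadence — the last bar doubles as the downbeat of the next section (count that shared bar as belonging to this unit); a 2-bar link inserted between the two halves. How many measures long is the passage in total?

Basic parallel period: 6 + 6 = 12 bars.
12 (basic form) + 2 (cadential extension) + 2 (link) = 16.
The elision shares a bar with the next section but does not change this unit's count.

16 measures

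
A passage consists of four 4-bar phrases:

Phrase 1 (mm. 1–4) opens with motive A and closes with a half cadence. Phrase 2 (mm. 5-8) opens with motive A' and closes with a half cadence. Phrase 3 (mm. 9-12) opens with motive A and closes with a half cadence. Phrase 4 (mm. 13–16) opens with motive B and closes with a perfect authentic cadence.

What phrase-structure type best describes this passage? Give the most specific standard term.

parallel double period

Four phrases in two halves: the first half (bars 1–8) ends with a half cadence, the second (mm. 9-16) with a perfect authentic cadence — a large antecedent–consequent pair, i.e. a double period.
Phrase 3 begins with the same material as phrase 1, making it parallel.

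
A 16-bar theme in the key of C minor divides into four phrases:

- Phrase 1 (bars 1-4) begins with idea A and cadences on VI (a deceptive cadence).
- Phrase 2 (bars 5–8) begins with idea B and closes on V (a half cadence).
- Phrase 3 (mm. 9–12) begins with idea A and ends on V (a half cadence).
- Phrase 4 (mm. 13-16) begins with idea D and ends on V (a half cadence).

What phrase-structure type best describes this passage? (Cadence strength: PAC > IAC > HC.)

Phrase 4 ends with a half cadence, no stronger than phrase 2's half cadence, so the four phrases do not form a double period; nor do phrases 3–4 duplicate 1–2, so it is not a repeated period. With no phrase reaching a conclusive cadence, the passage is a phrase group.

phrase group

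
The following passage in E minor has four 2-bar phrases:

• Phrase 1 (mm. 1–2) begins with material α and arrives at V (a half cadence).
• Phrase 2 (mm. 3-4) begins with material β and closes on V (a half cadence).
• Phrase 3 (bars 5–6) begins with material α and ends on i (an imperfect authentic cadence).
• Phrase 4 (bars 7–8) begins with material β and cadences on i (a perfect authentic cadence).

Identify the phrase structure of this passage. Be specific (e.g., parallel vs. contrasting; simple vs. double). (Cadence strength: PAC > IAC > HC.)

parallel double period

Four phrases in two halves: the first half (bars 1-4) ends with a half cadence, the second (mm. 5–8) with a perfect authentic cadence — a large antecedent–consequent pair, i.e. a double period.
Phrase 3 begins with the same material as phrase 1, making it parallel.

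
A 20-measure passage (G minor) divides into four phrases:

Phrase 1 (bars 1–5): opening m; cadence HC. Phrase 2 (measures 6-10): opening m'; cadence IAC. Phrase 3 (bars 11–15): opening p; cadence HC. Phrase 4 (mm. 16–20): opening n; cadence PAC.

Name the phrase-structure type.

Four phrases in two halves: the first half (measures 1-10) ends with an imperfect authentic cadence, the second (mm. 11–20) with a perfect authentic cadence — a large antecedent–consequent pair, i.e. a double period.
Phrase 3 begins with different material from phrase 1, making it contrasting.

contrasting double period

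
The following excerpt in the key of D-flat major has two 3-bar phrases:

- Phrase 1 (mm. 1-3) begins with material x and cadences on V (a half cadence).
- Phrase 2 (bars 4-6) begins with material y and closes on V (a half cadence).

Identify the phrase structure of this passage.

The second phrase closes with a half cadence, which is not stronger than the first phrase's half cadence; without a weak→strong cadential pair there is no antecedent–consequent relationship, so this is a phrase group rather than a period.

phrase group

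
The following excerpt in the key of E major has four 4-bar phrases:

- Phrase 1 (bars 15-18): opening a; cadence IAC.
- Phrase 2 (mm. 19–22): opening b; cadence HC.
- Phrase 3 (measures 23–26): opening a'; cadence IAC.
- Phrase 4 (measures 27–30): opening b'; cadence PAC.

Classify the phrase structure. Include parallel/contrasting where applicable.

Four phrases in two halves: the first half (measures 15-22) ends with a half cadence, the second (measures 23–30) with a perfect authentic cadence — a large antecedent–consequent pair, i.e. a double period.
Phrase 3 begins with the same material as phrase 1, making it parallel.

parallel double period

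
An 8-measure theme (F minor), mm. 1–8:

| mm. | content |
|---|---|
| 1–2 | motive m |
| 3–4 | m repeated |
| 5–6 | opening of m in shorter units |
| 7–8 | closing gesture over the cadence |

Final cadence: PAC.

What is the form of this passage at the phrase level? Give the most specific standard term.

sentence

Basic idea (measures 1–2) + its repetition (mm. 3-4) form the presentation; fragmentation and cadence (mm. 5-8) form the continuation — the 8-bar whole is a sentence.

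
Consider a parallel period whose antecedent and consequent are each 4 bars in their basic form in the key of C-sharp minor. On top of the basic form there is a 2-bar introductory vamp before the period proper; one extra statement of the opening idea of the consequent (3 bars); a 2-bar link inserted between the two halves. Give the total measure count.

15 measures

Basic parallel period: 4 + 4 = 8 bars.
8 (basic form) + 2 (introduction) + 3 (extra statement) + 2 (link) = 15.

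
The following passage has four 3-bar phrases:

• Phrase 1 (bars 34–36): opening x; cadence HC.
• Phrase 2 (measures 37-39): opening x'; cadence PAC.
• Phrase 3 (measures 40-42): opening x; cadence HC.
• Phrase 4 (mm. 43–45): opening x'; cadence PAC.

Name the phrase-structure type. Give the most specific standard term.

The cadence pattern HC–PAC–HC–PAC is weak–strong twice, and phrases 3–4 restate phrases 1–2: a period heard twice, not a double period (which would end weakly at phrase 2).

repeated period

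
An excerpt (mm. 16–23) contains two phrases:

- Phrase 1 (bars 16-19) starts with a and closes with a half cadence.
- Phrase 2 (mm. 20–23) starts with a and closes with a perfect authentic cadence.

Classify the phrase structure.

parallel period

Phrase 1 ends with a half cadence (weaker) and phrase 2 with a perfect authentic cadence (stronger): antecedent + consequent = a period.
The two phrases open with the same material (a / a), so the period is parallel.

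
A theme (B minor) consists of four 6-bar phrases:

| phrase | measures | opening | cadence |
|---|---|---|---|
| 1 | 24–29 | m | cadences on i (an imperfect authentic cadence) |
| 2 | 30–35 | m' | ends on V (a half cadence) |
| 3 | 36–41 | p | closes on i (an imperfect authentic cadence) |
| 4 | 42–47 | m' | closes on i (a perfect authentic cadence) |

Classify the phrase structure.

Four phrases in two halves: the first half (mm. 24–35) ends with a half cadence, the second (measures 36–47) with a perfect authentic cadence — a large antecedent–consequent pair, i.e. a double period.
Phrase 3 begins with different material from phrase 1, making it contrasting.

contrasting double period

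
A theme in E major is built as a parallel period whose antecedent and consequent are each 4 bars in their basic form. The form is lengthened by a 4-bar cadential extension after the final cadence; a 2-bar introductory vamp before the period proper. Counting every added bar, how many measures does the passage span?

Basic parallel period: 4 + 4 = 8 bars.
8 (basic form) + 4 (cadential extension) + 2 (introduction) = 14.

14 measures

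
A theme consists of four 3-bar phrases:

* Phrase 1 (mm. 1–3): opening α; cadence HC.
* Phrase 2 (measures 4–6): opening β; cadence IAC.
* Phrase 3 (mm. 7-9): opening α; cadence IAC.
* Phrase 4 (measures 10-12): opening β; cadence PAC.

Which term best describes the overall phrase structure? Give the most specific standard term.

Four phrases in two halves: the first half (mm. 1–6) ends with an imperfect authentic cadence, the second (mm. 7–12) with a perfect authentic cadence — a large antecedent–consequent pair, i.e. a double period.
Phrase 3 begins with the same material as phrase 1, making it parallel.

parallel double period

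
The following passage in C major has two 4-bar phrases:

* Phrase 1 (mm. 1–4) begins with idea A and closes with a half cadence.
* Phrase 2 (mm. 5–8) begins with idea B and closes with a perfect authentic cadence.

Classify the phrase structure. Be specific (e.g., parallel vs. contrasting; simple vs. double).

contrasting period

Phrase 1 ends with a half cadence (weaker) and phrase 2 with a perfect authentic cadence (stronger): antecedent + consequent = a period.
The two phrases open with different material (A / B), so the period is contrasting.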